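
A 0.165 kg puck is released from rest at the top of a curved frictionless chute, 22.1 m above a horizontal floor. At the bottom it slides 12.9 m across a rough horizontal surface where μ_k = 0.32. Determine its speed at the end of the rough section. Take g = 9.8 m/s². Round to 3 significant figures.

v = 18.8 m/s

Energy at the top = energy at the end + work done against friction:
mgh = ½mv² + μ_k m g d
W_f = μ_k mg d = (0.32)(0.165)(9.8)(12.9) = 6.675 J
½mv² = mgh − W_f = 35.736 − 6.675 = 29.061 J
v = √(2 × 29.061/0.165) = 18.77 m/s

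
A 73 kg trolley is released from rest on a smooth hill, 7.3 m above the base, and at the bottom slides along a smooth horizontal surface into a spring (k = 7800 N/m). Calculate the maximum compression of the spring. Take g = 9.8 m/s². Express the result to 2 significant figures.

x = 1.2 m

Gravitational PE at the top equals spring PE at max compression: mgh = ½kx²
x = √(2mgh/k) = √(2 × 73 × 9.8 × 7.3 / 7800) = 1.157 m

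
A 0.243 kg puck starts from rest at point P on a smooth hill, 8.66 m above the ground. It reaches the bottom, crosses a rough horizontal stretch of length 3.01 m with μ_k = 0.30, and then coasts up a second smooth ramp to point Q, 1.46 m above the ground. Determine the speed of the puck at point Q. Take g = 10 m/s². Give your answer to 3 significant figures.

Energy at P: mgh₁ = (0.243)(10)(8.66) = 21.044 J
Friction loss: W_f = μ_k mg d = 2.194 J
At Q: ½mv² + mgh₂ = mgh₁ − W_f
½mv² = 21.044 − 2.194 − 3.5478 = 15.302 J
v = √(2 × 15.302/0.243) = 11.22 m/s

v = 11.2 m/s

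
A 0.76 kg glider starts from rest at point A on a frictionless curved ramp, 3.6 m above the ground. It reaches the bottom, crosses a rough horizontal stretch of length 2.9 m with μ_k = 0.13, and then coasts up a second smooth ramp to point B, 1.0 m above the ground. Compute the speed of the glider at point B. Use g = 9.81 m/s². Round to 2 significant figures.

v = 6.6 m/s

Energy at A: mgh₁ = (0.76)(9.81)(3.6) = 26.840 J
Friction loss: W_f = μ_k mg d = 2.811 J
At B: ½mv² + mgh₂ = mgh₁ − W_f
½mv² = 26.840 − 2.811 − 7.4556 = 16.574 J
v = √(2 × 16.574/0.76) = 6.604 m/s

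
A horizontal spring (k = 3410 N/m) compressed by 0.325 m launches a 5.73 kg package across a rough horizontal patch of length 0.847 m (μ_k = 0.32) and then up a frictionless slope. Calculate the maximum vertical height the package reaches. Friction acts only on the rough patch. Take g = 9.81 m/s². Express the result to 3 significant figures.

Spring energy: E₀ = ½kx² = ½(3410)(0.325)² = 180.09 J
Friction: W_f = μ_k mg d = (0.32)(5.73)(9.81)(0.847) = 15.24 J
Energy at base of ramp: E = 180.09 − 15.24 = 164.86 J
At max height all remaining energy is PE: mgh = E ⇒ h = E/(mg) = 164.86/(5.73 × 9.81) = 2.933 m

h = 2.93 m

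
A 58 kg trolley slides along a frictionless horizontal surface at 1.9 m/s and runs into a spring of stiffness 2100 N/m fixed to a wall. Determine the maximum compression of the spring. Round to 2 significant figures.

x = 0.32 m

All KE is stored as spring PE at maximum compression: ½mv² = ½kx²
x = v√(m/k) = 1.9 × √(58/2100) = 0.3158 m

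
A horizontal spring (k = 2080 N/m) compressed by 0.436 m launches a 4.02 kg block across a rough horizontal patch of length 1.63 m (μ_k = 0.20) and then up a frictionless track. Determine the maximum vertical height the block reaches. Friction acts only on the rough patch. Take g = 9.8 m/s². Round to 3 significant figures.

h = 4.69 m

Spring energy: E₀ = ½kx² = ½(2080)(0.436)² = 197.70 J
Friction: W_f = μ_k mg d = (0.20)(4.02)(9.8)(1.63) = 12.84 J
Energy at base of ramp: E = 197.70 − 12.84 = 184.86 J
At max height all remaining energy is PE: mgh = E ⇒ h = E/(mg) = 184.86/(4.02 × 9.8) = 4.692 m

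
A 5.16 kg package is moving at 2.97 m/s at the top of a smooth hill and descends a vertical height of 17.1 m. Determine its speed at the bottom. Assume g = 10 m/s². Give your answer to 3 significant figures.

Energy conservation between the two points: ½mv₀² + mgh = ½mv²
The mass cancels from both sides.
v² = v₀² + 2gh = (2.97)² + 2(10)(17.1) = 350.82
v = √350.82 = 18.73 m/s

v = 18.7 m/s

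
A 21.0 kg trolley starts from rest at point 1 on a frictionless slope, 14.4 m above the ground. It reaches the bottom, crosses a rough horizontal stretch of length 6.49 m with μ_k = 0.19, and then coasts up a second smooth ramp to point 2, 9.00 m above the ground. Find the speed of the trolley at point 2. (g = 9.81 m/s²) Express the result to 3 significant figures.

v = 9.04 m/s

Energy at 1: mgh₁ = (21.0)(9.81)(14.4) = 2966.5 J
Friction loss: W_f = μ_k mg d = 254.0 J
At 2: ½mv² + mgh₂ = mgh₁ − W_f
½mv² = 2966.5 − 254.0 − 1854.1 = 858.42 J
v = √(2 × 858.42/21.0) = 9.042 m/s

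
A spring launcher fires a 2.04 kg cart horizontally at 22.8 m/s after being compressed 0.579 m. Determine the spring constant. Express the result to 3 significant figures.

k = 3160 N/m

½kx² = ½mv²
k = mv²/x² = (2.04)(22.8)²/(0.579)² = 3163 N/m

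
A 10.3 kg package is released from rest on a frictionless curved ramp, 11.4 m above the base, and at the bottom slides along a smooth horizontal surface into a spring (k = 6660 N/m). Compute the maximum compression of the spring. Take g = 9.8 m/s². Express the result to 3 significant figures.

x = 0.588 m

At max compression the package is momentarily at rest: mgh = ½kx²
x = √(2mgh/k) = √(2 × 10.3 × 9.8 × 11.4 / 6660) = 0.5878 m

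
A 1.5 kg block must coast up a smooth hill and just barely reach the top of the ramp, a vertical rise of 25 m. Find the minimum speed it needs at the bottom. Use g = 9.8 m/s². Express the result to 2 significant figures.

v = 22 m/s

At the top it is momentarily at rest, so all KE converts to PE: ½mv² = mgh
v = √(2gh) = √(2 × 9.8 × 25) = 22.14 m/s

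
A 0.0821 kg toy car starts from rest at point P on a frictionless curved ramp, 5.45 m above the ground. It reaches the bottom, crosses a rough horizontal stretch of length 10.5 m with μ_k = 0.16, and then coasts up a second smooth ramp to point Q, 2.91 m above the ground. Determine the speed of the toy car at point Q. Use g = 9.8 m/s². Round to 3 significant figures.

v = 4.11 m/s

Energy at P: mgh₁ = (0.0821)(9.8)(5.45) = 4.3850 J
Friction loss: W_f = μ_k mg d = 1.352 J
At Q: ½mv² + mgh₂ = mgh₁ − W_f
½mv² = 4.3850 − 1.352 − 2.3413 = 0.69194 J
v = √(2 × 0.69194/0.0821) = 4.106 m/s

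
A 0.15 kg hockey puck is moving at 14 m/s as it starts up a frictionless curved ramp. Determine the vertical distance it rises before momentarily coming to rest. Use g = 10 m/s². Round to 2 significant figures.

h = 9.8 m

By energy conservation, ½mv² = mgh
h = v²/(2g) = 14²/(2 × 10) = 9.800 m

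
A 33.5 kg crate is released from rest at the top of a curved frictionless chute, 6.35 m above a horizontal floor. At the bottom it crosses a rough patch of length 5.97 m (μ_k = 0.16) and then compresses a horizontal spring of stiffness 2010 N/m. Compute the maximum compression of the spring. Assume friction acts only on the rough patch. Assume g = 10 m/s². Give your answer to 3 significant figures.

x = 1.34 m

Initial energy: E₁ = mgh = (33.5)(10)(6.35) = 2127.2 J
Friction removes W_f = μ_k mg d = (0.16)(33.5)(10)(5.97) = 320.0 J
Energy reaching the spring: E = 2127.2 − 320.0 = 1807.3 J
At max compression ½kx² = E ⇒ x = √(2E/k) = √(2 × 1807.3/2010) = 1.341 m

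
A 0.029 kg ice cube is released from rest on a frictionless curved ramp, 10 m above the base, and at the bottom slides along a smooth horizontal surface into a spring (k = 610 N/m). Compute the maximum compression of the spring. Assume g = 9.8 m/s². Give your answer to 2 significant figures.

x = 0.097 m

At max compression the cube is momentarily at rest: mgh = ½kx²
x = √(2mgh/k) = √(2 × 0.029 × 9.8 × 10 / 610) = 0.09653 m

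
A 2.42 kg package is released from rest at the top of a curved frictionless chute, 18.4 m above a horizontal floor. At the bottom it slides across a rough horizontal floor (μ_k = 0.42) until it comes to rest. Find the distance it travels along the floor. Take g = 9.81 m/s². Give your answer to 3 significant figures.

d = 43.8 m

Energy bookkeeping (friction removes W_f = μ_k N d):
At rest all PE has been dissipated by friction: mgh = μ_k m g d
d = h/μ_k = 18.4/0.42 = 43.81 m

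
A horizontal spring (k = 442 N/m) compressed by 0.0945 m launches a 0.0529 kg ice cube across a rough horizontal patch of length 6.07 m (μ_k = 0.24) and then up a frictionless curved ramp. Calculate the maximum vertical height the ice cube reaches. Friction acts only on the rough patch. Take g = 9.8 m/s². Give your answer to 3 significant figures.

h = 2.35 m

Spring energy: E₀ = ½kx² = ½(442)(0.0945)² = 1.9736 J
Friction: W_f = μ_k mg d = (0.24)(0.0529)(9.8)(6.07) = 0.7552 J
Energy at base of ramp: E = 1.9736 − 0.7552 = 1.2184 J
At max height all remaining energy is PE: mgh = E ⇒ h = E/(mg) = 1.2184/(0.0529 × 9.8) = 2.350 m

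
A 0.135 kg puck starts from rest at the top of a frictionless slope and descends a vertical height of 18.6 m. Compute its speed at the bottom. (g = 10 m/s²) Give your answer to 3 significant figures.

v = 19.3 m/s

Energy conservation between the two points: mgh = ½mv²
v = √(2gh) = √(2 × 10 × 18.6) = √372.00 = 19.29 m/s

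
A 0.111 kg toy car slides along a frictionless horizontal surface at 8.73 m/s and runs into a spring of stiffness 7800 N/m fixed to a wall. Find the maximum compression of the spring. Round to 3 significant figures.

x = 0.0329 m

All KE is stored as spring PE at maximum compression: ½mv² = ½kx²
x = v√(m/k) = 8.73 × √(0.111/7800) = 0.03293 m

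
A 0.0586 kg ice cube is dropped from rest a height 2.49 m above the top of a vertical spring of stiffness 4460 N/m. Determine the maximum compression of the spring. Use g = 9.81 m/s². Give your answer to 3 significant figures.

x = 0.0255 m

Take the reference level at the top of the uncompressed spring. At max compression the cube has fallen H + x and is momentarily at rest:
mg(H + x) = ½kx²
½(4460)x² − (0.0586)(9.81)x − (0.0586)(9.81)(2.49) = 0
2230x² − 0.5749x − 1.431 = 0
x = [0.5749 + √(0.3305 + 12768)]/(2 × 2230) = 0.02546 m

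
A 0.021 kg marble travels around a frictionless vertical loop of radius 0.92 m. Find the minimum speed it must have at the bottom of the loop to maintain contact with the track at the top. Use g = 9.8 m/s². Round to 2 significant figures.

At the top: mg = mv_top²/r ⇒ v_top² = gr = 9.016 m²/s²
Energy from bottom to top (height 2r): ½mv_bot² = ½mv_top² + mg(2r)
v_bot² = gr + 4gr = 5gr = 45.08
v_bot = √(5gr) = 6.714 m/s

v = 6.7 m/s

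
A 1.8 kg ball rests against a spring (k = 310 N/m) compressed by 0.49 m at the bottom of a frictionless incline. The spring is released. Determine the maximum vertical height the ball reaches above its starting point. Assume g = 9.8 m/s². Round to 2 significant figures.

Energy conservation from release to the highest point: ½kx² = mgh
h = kx²/(2mg) = (310)(0.49)²/(2 × 1.8 × 9.8) = 2.110 m

h = 2.1 m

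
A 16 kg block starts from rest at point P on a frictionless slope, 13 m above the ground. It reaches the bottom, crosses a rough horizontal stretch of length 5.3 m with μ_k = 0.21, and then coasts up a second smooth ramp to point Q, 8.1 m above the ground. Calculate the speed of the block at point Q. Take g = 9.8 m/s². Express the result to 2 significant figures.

Energy at P: mgh₁ = (16)(9.8)(13) = 2038.4 J
Friction loss: W_f = μ_k mg d = 174.5 J
At Q: ½mv² + mgh₂ = mgh₁ − W_f
½mv² = 2038.4 − 174.5 − 1270.1 = 593.80 J
v = √(2 × 593.80/16) = 8.615 m/s

v = 8.6 m/s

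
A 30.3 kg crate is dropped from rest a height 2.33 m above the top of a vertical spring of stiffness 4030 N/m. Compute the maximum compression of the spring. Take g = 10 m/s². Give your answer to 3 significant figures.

x = 0.672 m

Let x be the compression. The total drop is H + x, and the crate is instantaneously at rest at max compression, so energy conservation gives:
mg(H + x) = ½kx²
½(4030)x² − (30.3)(10)x − (30.3)(10)(2.33) = 0
2015x² − 303.0x − 706.0 = 0
x = [303.0 + √(91809 + 5.6903e+06)]/(2 × 2015) = 0.6719 m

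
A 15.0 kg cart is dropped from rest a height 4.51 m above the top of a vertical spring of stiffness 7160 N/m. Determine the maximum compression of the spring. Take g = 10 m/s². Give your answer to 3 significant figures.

x = 0.456 m

Take the reference level at the top of the uncompressed spring. At max compression the cart has fallen H + x and is momentarily at rest:
mg(H + x) = ½kx²
½(7160)x² − (15.0)(10)x − (15.0)(10)(4.51) = 0
3580x² − 150.0x − 676.5 = 0
x = [150.0 + √(22500 + 9.6875e+06)]/(2 × 3580) = 0.4562 m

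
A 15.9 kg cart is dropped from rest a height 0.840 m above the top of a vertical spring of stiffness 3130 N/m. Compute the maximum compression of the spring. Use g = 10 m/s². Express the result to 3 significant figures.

Let x be the compression. The total drop is H + x, and the cart is instantaneously at rest at max compression, so energy conservation gives:
mg(H + x) = ½kx²
½(3130)x² − (15.9)(10)x − (15.9)(10)(0.840) = 0
1565x² − 159.0x − 133.6 = 0
x = [159.0 + √(25281 + 836086)]/(2 × 1565) = 0.3473 m

x = 0.347 m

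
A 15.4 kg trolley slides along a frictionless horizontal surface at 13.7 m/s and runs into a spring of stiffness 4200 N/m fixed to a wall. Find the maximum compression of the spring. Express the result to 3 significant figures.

All KE is stored as spring PE at maximum compression: ½mv² = ½kx²
x = v√(m/k) = 13.7 × √(15.4/4200) = 0.8296 m

x = 0.830 m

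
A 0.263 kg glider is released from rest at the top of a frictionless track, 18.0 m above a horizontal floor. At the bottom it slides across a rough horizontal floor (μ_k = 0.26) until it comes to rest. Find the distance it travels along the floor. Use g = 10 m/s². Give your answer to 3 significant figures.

d = 69.2 m

Applying the work–energy principle:
At rest all PE has been dissipated by friction: mgh = μ_k m g d
d = h/μ_k = 18.0/0.26 = 69.23 m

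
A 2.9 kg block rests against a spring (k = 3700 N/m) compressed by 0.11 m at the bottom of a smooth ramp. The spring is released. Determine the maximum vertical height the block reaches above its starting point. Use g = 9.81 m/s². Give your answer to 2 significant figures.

h = 0.79 m

Energy conservation from release to the highest point: ½kx² = mgh
h = kx²/(2mg) = (3700)(0.11)²/(2 × 2.9 × 9.81) = 0.7868 m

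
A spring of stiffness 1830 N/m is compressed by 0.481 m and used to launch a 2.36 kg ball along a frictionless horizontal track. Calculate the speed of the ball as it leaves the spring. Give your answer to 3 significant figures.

The ball leaves the spring when the spring is at natural length, so ½kx² = ½mv²
v = x√(k/m) = 0.481 × √(1830/2.36) = 13.39 m/s

v = 13.4 m/s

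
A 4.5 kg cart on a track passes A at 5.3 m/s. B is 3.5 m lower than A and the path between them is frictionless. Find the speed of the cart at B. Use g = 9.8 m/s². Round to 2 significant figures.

v = 9.8 m/s

By conservation of mechanical energy, ½mv₀² + mgh = ½mv²
v² = v₀² + 2gh = (5.3)² + 2(9.8)(3.5) = 96.690
v = √96.690 = 9.833 m/s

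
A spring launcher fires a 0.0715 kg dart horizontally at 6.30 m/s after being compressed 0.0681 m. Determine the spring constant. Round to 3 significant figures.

Spring PE at full compression equals KE at release: ½kx² = ½mv²
k = mv²/x² = (0.0715)(6.30)²/(0.0681)² = 611.9 N/m

k = 612 N/m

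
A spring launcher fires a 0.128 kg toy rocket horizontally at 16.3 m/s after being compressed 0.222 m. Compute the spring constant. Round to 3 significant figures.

Energy stored in the spring equals the launch KE: ½kx² = ½mv²
k = mv²/x² = (0.128)(16.3)²/(0.222)² = 690.0 N/m

k = 690 N/m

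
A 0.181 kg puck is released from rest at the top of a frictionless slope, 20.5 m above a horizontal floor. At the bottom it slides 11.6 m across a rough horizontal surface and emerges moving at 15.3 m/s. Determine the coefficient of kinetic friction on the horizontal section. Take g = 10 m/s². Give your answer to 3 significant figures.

Energy at the top = energy at the end + work done against friction:
mgh = ½mv² + μ_k m g d
mgh = 37.105 J; ½mv² = 21.185 J
W_f = 37.105 − 21.185 = 15.92 J
μ_k = W_f/(mg·d) = 15.92/(1.810 × 11.6) = 0.7582

μ_k = 0.758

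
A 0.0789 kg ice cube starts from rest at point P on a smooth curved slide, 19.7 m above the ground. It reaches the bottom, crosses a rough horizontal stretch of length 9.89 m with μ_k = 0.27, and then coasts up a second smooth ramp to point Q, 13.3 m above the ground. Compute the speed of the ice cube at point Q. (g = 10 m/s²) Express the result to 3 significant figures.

v = 8.64 m/s

Energy at P: mgh₁ = (0.0789)(10)(19.7) = 15.543 J
Friction loss: W_f = μ_k mg d = 2.107 J
At Q: ½mv² + mgh₂ = mgh₁ − W_f
½mv² = 15.543 − 2.107 − 10.494 = 2.9427 J
v = √(2 × 2.9427/0.0789) = 8.637 m/s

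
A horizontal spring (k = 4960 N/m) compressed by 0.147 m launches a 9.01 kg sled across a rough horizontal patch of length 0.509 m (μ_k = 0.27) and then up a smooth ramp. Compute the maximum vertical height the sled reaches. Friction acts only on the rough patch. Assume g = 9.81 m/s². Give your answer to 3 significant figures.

h = 0.469 m

Spring energy: E₀ = ½kx² = ½(4960)(0.147)² = 53.590 J
Friction: W_f = μ_k mg d = (0.27)(9.01)(9.81)(0.509) = 12.15 J
Energy at base of ramp: E = 53.590 − 12.15 = 41.443 J
At max height all remaining energy is PE: mgh = E ⇒ h = E/(mg) = 41.443/(9.01 × 9.81) = 0.4689 m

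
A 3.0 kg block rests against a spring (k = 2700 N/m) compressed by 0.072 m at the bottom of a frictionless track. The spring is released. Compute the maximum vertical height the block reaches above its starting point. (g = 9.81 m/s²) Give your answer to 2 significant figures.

At maximum height the block is at rest, so ½kx² = mgh
h = kx²/(2mg) = (2700)(0.072)²/(2 × 3.0 × 9.81) = 0.2378 m

h = 0.24 m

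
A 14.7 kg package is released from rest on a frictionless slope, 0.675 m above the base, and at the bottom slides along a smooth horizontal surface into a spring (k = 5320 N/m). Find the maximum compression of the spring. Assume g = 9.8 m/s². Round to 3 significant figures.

At max compression the package is momentarily at rest: mgh = ½kx²
x = √(2mgh/k) = √(2 × 14.7 × 9.8 × 0.675 / 5320) = 0.1912 m

x = 0.191 m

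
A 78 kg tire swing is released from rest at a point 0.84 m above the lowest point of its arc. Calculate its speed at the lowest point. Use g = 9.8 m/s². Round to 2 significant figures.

v = 4.1 m/s

Equating total energy at the two states: mgh = ½mv²
v = √(2gh) = √(2 × 9.8 × 0.84) = √16.464 = 4.058 m/s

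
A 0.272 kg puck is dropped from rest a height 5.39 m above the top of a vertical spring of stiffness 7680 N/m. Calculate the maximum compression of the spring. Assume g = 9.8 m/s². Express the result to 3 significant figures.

Measuring PE from the top of the relaxed spring, at max compression the puck has dropped H + x with zero KE, so:
mg(H + x) = ½kx²
½(7680)x² − (0.272)(9.8)x − (0.272)(9.8)(5.39) = 0
3840x² − 2.666x − 14.37 = 0
x = [2.666 + √(7.105 + 220686)]/(2 × 3840) = 0.06152 m

x = 0.0615 m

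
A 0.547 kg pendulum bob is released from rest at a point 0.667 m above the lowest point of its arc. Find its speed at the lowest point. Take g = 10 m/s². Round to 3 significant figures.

v = 3.65 m/s

Mechanical energy is conserved (no friction): mgh = ½mv²
The mass cancels from both sides.
v = √(2gh) = √(2 × 10 × 0.667) = √13.340 = 3.652 m/s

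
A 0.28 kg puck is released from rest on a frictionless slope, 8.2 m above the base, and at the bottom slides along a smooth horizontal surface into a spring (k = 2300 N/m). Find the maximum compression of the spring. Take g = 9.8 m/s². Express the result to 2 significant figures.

At max compression the puck is momentarily at rest: mgh = ½kx²
x = √(2mgh/k) = √(2 × 0.28 × 9.8 × 8.2 / 2300) = 0.1399 m

x = 0.14 m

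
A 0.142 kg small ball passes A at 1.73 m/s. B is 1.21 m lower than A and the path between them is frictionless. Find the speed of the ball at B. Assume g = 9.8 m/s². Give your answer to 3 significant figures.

v = 5.17 m/s

Energy conservation between the two points: ½mv₀² + mgh = ½mv²
v² = v₀² + 2gh = (1.73)² + 2(9.8)(1.21) = 26.709
v = √26.709 = 5.168 m/s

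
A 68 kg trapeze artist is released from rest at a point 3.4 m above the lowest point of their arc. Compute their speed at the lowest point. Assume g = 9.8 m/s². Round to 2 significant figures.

By conservation of mechanical energy, mgh = ½mv²
v = √(2gh) = √(2 × 9.8 × 3.4) = √66.640 = 8.163 m/s

v = 8.2 m/s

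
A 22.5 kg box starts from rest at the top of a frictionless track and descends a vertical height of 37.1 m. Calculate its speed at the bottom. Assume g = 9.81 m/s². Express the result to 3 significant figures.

v = 27.0 m/s

Energy conservation between the two points: mgh = ½mv²
v = √(2gh) = √(2 × 9.81 × 37.1) = √727.90 = 26.98 m/s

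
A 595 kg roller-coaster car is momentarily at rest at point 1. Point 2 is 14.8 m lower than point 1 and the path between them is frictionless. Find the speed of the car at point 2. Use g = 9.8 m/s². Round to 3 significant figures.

v = 17.0 m/s

Energy conservation between the two points: mgh = ½mv²
v = √(2gh) = √(2 × 9.8 × 14.8) = √290.08 = 17.03 m/s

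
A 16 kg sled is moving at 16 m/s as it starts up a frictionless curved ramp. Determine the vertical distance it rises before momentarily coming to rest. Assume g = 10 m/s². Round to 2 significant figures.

By energy conservation, ½mv² = mgh
h = v²/(2g) = 16²/(2 × 10) = 12.80 m

h = 13 m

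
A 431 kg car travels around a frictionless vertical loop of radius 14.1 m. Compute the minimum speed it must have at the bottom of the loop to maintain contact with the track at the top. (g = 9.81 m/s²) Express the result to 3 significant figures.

v = 26.3 m/s

At the top: mg = mv_top²/r ⇒ v_top² = gr = 138.3 m²/s²
Energy from bottom to top (height 2r): ½mv_bot² = ½mv_top² + mg(2r)
v_bot² = gr + 4gr = 5gr = 691.6
v_bot = √(5gr) = 26.30 m/s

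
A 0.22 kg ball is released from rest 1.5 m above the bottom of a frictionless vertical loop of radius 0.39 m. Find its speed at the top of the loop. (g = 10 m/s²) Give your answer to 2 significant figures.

v = 3.8 m/s

Energy conservation: mgh = ½mv_top² + mg(2r)
v_top² = 2g(h − 2r) = 2(10)(1.5 − 0.7800) = 14.40
v_top = 3.795 m/s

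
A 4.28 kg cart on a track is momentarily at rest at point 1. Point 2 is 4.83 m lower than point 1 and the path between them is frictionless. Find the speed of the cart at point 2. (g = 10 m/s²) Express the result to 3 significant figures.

By conservation of mechanical energy, mgh = ½mv²
The mass cancels from both sides.
v = √(2gh) = √(2 × 10 × 4.83) = √96.600 = 9.829 m/s

v = 9.83 m/s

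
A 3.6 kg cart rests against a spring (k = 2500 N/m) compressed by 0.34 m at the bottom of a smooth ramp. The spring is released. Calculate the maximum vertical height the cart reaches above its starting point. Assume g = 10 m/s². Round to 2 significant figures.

Energy conservation from release to the highest point: ½kx² = mgh
h = kx²/(2mg) = (2500)(0.34)²/(2 × 3.6 × 10) = 4.014 m

h = 4.0 m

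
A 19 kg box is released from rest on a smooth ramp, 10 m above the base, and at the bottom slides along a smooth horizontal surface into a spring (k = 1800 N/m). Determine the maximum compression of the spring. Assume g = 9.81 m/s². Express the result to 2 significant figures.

x = 1.4 m

At max compression the box is momentarily at rest: mgh = ½kx²
x = √(2mgh/k) = √(2 × 19 × 9.81 × 10 / 1800) = 1.439 m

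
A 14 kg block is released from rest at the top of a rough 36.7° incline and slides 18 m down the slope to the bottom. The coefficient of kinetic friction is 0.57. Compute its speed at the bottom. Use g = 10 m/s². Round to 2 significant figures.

Work–energy: mg(L sinθ) − μ_k(mg cosθ)L = ½mv²
mgh = mgL sinθ = (14)(10)(18)sin36.7° = 1506.0 J
W_f = μ_k mg cosθ · L = (0.57)(14)(10)cos36.7°·18 = 1152 J
½mv² = 1506.0 − 1152 = 354.34 J
v = √(2 × 354.34/14) = 7.115 m/s

v = 7.1 m/s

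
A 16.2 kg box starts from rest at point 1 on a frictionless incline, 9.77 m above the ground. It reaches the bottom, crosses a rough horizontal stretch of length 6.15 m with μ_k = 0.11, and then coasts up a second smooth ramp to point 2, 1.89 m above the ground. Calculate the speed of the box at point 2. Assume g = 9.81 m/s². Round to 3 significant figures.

v = 11.9 m/s

Energy at 1: mgh₁ = (16.2)(9.81)(9.77) = 1552.7 J
Friction loss: W_f = μ_k mg d = 107.5 J
At 2: ½mv² + mgh₂ = mgh₁ − W_f
½mv² = 1552.7 − 107.5 − 300.36 = 1144.8 J
v = √(2 × 1144.8/16.2) = 11.89 m/s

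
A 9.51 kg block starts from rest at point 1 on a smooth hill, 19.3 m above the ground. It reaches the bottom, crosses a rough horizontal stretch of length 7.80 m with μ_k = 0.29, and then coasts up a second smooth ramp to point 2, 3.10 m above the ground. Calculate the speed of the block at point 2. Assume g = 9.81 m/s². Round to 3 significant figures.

Energy at 1: mgh₁ = (9.51)(9.81)(19.3) = 1800.6 J
Friction loss: W_f = μ_k mg d = 211.0 J
At 2: ½mv² + mgh₂ = mgh₁ − W_f
½mv² = 1800.6 − 211.0 − 289.21 = 1300.3 J
v = √(2 × 1300.3/9.51) = 16.54 m/s

v = 16.5 m/s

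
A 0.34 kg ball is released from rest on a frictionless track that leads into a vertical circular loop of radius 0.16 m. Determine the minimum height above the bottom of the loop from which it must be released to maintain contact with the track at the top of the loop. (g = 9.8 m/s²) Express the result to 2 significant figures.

At the top, for minimum speed gravity alone supplies the centripetal force: mg = mv_top²/r ⇒ v_top² = gr = 1.568 m²/s²
Energy conservation from release height h to the top (height 2r): mgh = ½mv_top² + mg(2r)
h = v_top²/(2g) + 2r = r/2 + 2r = 5r/2 = 0.4000 m

h = 0.40 m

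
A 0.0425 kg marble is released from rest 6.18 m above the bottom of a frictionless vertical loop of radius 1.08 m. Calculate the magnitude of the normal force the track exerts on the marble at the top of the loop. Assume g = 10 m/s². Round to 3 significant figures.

N = 2.74 N

Energy from release to top (height 2r): mgh = ½mv_top² + mg(2r)
v_top² = 2g(h − 2r) = 2(10)(6.18 − 2.160) = 80.400 m²/s²
At the top, both N and weight point toward the centre: N + mg = mv_top²/r
N = m(v_top²/r − g) = 0.0425(80.400/1.08 − 10) = 2.739 N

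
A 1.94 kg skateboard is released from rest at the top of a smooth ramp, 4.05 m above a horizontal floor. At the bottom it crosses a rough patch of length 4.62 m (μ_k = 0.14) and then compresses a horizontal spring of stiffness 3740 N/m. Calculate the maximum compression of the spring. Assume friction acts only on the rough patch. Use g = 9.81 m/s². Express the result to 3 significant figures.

Initial energy: E₁ = mgh = (1.94)(9.81)(4.05) = 77.077 J
Friction removes W_f = μ_k mg d = (0.14)(1.94)(9.81)(4.62) = 12.31 J
Energy reaching the spring: E = 77.077 − 12.31 = 64.768 J
At max compression ½kx² = E ⇒ x = √(2E/k) = √(2 × 64.768/3740) = 0.1861 m

x = 0.186 m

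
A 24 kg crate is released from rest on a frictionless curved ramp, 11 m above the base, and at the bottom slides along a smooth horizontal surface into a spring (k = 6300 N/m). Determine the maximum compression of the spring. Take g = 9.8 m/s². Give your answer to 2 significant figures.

Gravitational PE at the top equals spring PE at max compression: mgh = ½kx²
x = √(2mgh/k) = √(2 × 24 × 9.8 × 11 / 6300) = 0.9063 m

x = 0.91 m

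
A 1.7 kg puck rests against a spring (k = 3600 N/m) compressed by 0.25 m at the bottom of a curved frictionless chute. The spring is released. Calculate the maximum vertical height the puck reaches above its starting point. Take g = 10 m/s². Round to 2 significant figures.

h = 6.6 m

All spring PE becomes gravitational PE at the highest point: ½kx² = mgh
h = kx²/(2mg) = (3600)(0.25)²/(2 × 1.7 × 10) = 6.618 m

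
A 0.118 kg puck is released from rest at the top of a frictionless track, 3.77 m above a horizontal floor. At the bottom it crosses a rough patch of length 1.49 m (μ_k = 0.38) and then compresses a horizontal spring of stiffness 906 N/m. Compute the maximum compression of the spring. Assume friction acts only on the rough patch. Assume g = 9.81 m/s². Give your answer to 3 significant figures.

x = 0.0905 m

Initial energy: E₁ = mgh = (0.118)(9.81)(3.77) = 4.3641 J
Friction removes W_f = μ_k mg d = (0.38)(0.118)(9.81)(1.49) = 0.6554 J
Energy reaching the spring: E = 4.3641 − 0.6554 = 3.7087 J
At max compression ½kx² = E ⇒ x = √(2E/k) = √(2 × 3.7087/906) = 0.09048 m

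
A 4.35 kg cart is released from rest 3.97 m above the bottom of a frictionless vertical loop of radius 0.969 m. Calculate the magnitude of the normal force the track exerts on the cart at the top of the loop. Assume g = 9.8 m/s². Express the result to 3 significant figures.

Energy from release to top (height 2r): mgh = ½mv_top² + mg(2r)
v_top² = 2g(h − 2r) = 2(9.8)(3.97 − 1.938) = 39.827 m²/s²
At the top, both N and weight point toward the centre: N + mg = mv_top²/r
N = m(v_top²/r − g) = 4.35(39.827/0.969 − 9.8) = 136.2 N

N = 136 N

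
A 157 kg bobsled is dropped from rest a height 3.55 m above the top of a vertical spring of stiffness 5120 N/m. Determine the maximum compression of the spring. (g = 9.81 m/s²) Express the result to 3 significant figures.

Take the reference level at the top of the uncompressed spring. At max compression the bobsled has fallen H + x and is momentarily at rest:
mg(H + x) = ½kx²
½(5120)x² − (157)(9.81)x − (157)(9.81)(3.55) = 0
2560x² − 1540x − 5468 = 0
x = [1540 + √(2.372e+06 + 5.5988e+07)]/(2 × 2560) = 1.793 m

x = 1.79 m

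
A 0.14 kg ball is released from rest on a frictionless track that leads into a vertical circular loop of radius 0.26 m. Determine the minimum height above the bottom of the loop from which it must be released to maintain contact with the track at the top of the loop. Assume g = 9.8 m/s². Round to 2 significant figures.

At the top, for minimum speed gravity alone supplies the centripetal force: mg = mv_top²/r ⇒ v_top² = gr = 2.548 m²/s²
Energy conservation from release height h to the top (height 2r): mgh = ½mv_top² + mg(2r)
h = v_top²/(2g) + 2r = r/2 + 2r = 5r/2 = 0.6500 m

h = 0.65 m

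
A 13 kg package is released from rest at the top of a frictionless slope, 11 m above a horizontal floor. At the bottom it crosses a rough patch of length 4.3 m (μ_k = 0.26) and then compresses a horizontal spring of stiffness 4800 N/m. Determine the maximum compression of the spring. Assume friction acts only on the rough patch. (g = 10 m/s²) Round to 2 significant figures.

Initial energy: E₁ = mgh = (13)(10)(11) = 1430.0 J
Friction removes W_f = μ_k mg d = (0.26)(13)(10)(4.3) = 145.3 J
Energy reaching the spring: E = 1430.0 − 145.3 = 1284.7 J
At max compression ½kx² = E ⇒ x = √(2E/k) = √(2 × 1284.7/4800) = 0.7316 m

x = 0.73 m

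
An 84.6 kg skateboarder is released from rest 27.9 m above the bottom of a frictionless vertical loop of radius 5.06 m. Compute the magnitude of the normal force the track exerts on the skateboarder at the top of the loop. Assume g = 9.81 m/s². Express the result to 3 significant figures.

Energy from release to top (height 2r): mgh = ½mv_top² + mg(2r)
v_top² = 2g(h − 2r) = 2(9.81)(27.9 − 10.12) = 348.84 m²/s²
At the top, both N and weight point toward the centre: N + mg = mv_top²/r
N = m(v_top²/r − g) = 84.6(348.84/5.06 − 9.81) = 5003 N

N = 5000 N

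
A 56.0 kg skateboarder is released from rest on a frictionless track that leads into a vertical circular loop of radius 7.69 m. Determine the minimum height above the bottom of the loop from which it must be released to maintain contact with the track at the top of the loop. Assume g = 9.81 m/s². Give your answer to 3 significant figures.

h = 19.2 m

At the top, for minimum speed gravity alone supplies the centripetal force: mg = mv_top²/r ⇒ v_top² = gr = 75.44 m²/s²
Energy conservation from release height h to the top (height 2r): mgh = ½mv_top² + mg(2r)
h = v_top²/(2g) + 2r = r/2 + 2r = 5r/2 = 19.23 m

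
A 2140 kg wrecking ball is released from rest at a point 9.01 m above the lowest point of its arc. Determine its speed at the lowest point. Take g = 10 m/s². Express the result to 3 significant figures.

Equating total energy at the two states: mgh = ½mv²
v = √(2gh) = √(2 × 10 × 9.01) = √180.20 = 13.42 m/s

v = 13.4 m/s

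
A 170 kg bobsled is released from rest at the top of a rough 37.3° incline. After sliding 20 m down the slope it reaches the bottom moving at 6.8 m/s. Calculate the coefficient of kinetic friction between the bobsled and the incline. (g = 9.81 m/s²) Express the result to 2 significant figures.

μ_k = 0.61

Energy balance down the incline: mg L sinθ − ½mv² = μ_k (mg cosθ) L
mgL sinθ = 20212 J; ½mv² = 3930.4 J
W_f = 20212 − 3930.4 = 16282 J
μ_k = W_f/(mg cosθ · L) = 16282/(1327 × 20) = 0.6137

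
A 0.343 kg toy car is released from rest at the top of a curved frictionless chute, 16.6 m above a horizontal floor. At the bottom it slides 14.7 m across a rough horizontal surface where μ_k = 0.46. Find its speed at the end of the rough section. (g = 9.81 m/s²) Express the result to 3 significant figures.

v = 13.9 m/s

Applying the work–energy principle:
mgh = ½mv² + μ_k m g d
W_f = μ_k mg d = (0.46)(0.343)(9.81)(14.7) = 22.75 J
½mv² = mgh − W_f = 55.856 − 22.75 = 33.103 J
v = √(2 × 33.103/0.343) = 13.89 m/s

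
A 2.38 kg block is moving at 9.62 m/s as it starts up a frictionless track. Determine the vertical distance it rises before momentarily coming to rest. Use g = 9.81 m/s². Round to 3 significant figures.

Setting KE at the bottom equal to PE gained: ½mv² = mgh
h = v²/(2g) = 9.62²/(2 × 9.81) = 4.717 m

h = 4.72 m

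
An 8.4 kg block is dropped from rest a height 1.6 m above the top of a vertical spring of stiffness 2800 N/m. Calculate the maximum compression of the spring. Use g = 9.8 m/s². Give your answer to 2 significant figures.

x = 0.34 m

Take the reference level at the top of the uncompressed spring. At max compression the block has fallen H + x and is momentarily at rest:
mg(H + x) = ½kx²
½(2800)x² − (8.4)(9.8)x − (8.4)(9.8)(1.6) = 0
1400x² − 82.32x − 131.7 = 0
x = [82.32 + √(6777 + 737587)]/(2 × 1400) = 0.3375 m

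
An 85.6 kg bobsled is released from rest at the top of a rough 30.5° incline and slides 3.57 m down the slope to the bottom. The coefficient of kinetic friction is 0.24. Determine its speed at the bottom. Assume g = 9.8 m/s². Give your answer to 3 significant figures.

v = 4.59 m/s

Energy: mgh = ½mv² + W_f, with h = L sinθ and W_f = μ_k (mg cosθ) L
mgh = mgL sinθ = (85.6)(9.8)(3.57)sin30.5° = 1520.0 J
W_f = μ_k mg cosθ · L = (0.24)(85.6)(9.8)cos30.5°·3.57 = 619.3 J
½mv² = 1520.0 − 619.3 = 900.68 J
v = √(2 × 900.68/85.6) = 4.587 m/s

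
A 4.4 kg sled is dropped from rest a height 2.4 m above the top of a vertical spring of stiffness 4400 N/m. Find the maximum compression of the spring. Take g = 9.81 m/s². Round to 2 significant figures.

Let x be the compression. The total drop is H + x, and the sled is instantaneously at rest at max compression, so energy conservation gives:
mg(H + x) = ½kx²
½(4400)x² − (4.4)(9.81)x − (4.4)(9.81)(2.4) = 0
2200x² − 43.16x − 103.6 = 0
x = [43.16 + √(1863 + 911624)]/(2 × 2200) = 0.2270 m

x = 0.23 m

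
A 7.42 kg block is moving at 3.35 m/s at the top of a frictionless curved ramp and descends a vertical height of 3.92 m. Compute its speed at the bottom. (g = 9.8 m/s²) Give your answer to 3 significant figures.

v = 9.38 m/s

Equating total energy at the two states: ½mv₀² + mgh = ½mv²
v² = v₀² + 2gh = (3.35)² + 2(9.8)(3.92) = 88.055
v = √88.055 = 9.384 m/s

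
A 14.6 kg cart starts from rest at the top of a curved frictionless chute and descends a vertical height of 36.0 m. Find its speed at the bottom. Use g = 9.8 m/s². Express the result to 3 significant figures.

v = 26.6 m/s

Energy conservation between the two points: mgh = ½mv²
v = √(2gh) = √(2 × 9.8 × 36.0) = √705.60 = 26.56 m/s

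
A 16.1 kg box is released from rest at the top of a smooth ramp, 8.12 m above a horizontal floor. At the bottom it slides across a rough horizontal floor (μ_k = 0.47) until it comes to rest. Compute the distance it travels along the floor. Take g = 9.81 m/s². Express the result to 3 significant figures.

Energy bookkeeping (friction removes W_f = μ_k N d):
At rest all PE has been dissipated by friction: mgh = μ_k m g d
d = h/μ_k = 8.12/0.47 = 17.28 m

d = 17.3 m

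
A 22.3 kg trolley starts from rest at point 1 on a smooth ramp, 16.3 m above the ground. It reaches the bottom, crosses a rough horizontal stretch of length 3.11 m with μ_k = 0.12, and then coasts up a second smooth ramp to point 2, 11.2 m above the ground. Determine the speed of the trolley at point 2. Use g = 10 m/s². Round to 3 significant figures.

Energy at 1: mgh₁ = (22.3)(10)(16.3) = 3634.9 J
Friction loss: W_f = μ_k mg d = 83.22 J
At 2: ½mv² + mgh₂ = mgh₁ − W_f
½mv² = 3634.9 − 83.22 − 2497.6 = 1054.1 J
v = √(2 × 1054.1/22.3) = 9.723 m/s

v = 9.72 m/s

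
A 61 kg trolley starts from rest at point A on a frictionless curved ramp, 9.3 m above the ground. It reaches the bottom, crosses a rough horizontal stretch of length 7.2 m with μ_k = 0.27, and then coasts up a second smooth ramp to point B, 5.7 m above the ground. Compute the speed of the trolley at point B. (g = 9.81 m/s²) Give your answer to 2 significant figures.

v = 5.7 m/s

Energy at A: mgh₁ = (61)(9.81)(9.3) = 5565.2 J
Friction loss: W_f = μ_k mg d = 1163 J
At B: ½mv² + mgh₂ = mgh₁ − W_f
½mv² = 5565.2 − 1163 − 3410.9 = 990.97 J
v = √(2 × 990.97/61) = 5.700 m/s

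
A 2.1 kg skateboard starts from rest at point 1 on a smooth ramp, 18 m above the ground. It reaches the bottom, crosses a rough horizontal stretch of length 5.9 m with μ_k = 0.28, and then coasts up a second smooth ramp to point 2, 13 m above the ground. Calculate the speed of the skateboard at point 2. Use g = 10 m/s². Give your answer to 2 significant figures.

v = 8.2 m/s

Energy at 1: mgh₁ = (2.1)(10)(18) = 378.00 J
Friction loss: W_f = μ_k mg d = 34.69 J
At 2: ½mv² + mgh₂ = mgh₁ − W_f
½mv² = 378.00 − 34.69 − 273.00 = 70.308 J
v = √(2 × 70.308/2.1) = 8.183 m/s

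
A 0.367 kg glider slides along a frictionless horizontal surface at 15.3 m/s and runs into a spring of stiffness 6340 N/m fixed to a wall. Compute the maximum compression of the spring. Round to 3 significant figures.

Conservation of energy between contact and max compression: ½mv² = ½kx²
x = v√(m/k) = 15.3 × √(0.367/6340) = 0.1164 m

x = 0.116 m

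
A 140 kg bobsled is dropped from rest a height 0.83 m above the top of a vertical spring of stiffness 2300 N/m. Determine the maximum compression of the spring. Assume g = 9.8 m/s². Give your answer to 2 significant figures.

Take the reference level at the top of the uncompressed spring. At max compression the bobsled has fallen H + x and is momentarily at rest:
mg(H + x) = ½kx²
½(2300)x² − (140)(9.8)x − (140)(9.8)(0.83) = 0
1150x² − 1372x − 1139 = 0
x = [1372 + √(1.882e+06 + 5.2383e+06)]/(2 × 1150) = 1.757 m

x = 1.8 m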